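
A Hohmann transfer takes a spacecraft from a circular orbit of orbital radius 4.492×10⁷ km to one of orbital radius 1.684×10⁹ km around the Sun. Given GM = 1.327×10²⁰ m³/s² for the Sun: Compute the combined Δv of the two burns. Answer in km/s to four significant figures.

Δv_total ≈ 28.36 km/s

r₁ = 4.492×10⁷ km = 4.492×10¹⁰ m.
r₂ = 1.684×10⁹ km = 1.684×10¹² m.
Transfer ellipse a_t = (r₁ + r₂)/2 = 8.645×10¹¹ m.
At r₁: circular v_c1 = √(μ/r₁) = 54350 m/s; transfer-perihelion v_p = √[μ(2/r₁ − 1/a_t)] = 75860 m/s.
Δv₁ = v_p − v_c1 = 21510 m/s.
At r₂: circular v_c2 = √(μ/r₂) = 8877 m/s; transfer-aphelion v_a = √[μ(2/r₂ − 1/a_t)] = 2024 m/s.
Δv₂ = v_c2 − v_a = 6853 m/s.
Total Δv = Δv₁ + Δv₂ = 28360 m/s = 28.36 km/s.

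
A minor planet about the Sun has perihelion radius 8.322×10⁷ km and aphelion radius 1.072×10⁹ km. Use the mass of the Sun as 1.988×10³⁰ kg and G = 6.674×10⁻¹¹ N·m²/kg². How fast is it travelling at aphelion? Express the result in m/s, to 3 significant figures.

μ = GM = 6.674×10⁻¹¹ × 1.988×10³⁰ = 1.327×10²⁰ m³/s².
Semi-major axis a = (r_p + r_a)/2 = 5.7761×10⁸ km = 5.776×10¹¹ m.
Vis-viva: v² = μ(2/r − 1/a) = 1.327×10²⁰ × (1.866×10⁻¹² − 1.731×10⁻¹²) = 1.783×10⁷ m²/s².
v = 4223 m/s.

v ≈ 4220 m/s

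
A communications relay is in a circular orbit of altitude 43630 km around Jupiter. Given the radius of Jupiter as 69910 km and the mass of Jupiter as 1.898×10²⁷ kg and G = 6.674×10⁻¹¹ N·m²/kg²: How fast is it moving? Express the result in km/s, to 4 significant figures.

v ≈ 33.40 km/s

μ = GM = 6.674×10⁻¹¹ × 1.898×10²⁷ = 1.267×10¹⁷ m³/s².
r = 69910 + 43630 = 113540 km = 1.1354×10⁸ m.
For a circular orbit v = √(μ/r) = √(1.267×10¹⁷ / 1.135×10⁸) = √(1.116×10⁹) = 33400 m/s.
That is 33.40 km/s.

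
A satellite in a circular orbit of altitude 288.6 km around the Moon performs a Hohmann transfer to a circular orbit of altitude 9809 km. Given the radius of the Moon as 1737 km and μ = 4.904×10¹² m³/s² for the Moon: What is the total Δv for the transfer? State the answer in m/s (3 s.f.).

r₁ = 1737 + 288.6 = 2025.6 km = 2.0256×10⁶ m.
r₂ = 1737 + 9809 = 11546 km = 1.1546×10⁷ m.
Transfer ellipse a_t = (r₁ + r₂)/2 = 6.786×10⁶ m.
At r₁: circular v_c1 = √(μ/r₁) = 1556 m/s; transfer-perilune v_p = √[μ(2/r₁ − 1/a_t)] = 2030 m/s.
Δv₁ = v_p − v_c1 = 473.7 m/s.
At r₂: circular v_c2 = √(μ/r₂) = 651.7 m/s; transfer-apolune v_a = √[μ(2/r₂ − 1/a_t)] = 356.1 m/s.
Δv₂ = v_c2 − v_a = 295.6 m/s.
Total Δv = Δv₁ + Δv₂ = 769.3 m/s.

Δv_total ≈ 769 m/s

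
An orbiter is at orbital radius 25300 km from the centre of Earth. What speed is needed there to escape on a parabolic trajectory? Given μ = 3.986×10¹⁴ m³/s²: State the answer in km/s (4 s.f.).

r = 25300 km = 2.530×10⁷ m.
Escape speed v_esc = √(2μ/r) = √(2 × 3.986×10¹⁴ / 2.530×10⁷) = √(3.151×10⁷) = 5613 m/s.
= 5.613 km/s.

v_esc ≈ 5.613 km/s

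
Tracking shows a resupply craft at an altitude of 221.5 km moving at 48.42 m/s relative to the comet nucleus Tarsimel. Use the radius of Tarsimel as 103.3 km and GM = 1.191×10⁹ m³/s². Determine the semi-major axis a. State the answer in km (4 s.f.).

a ≈ 238.7 km

r = 103.3 + 221.5 = 324.80 km = 3.248×10⁵ m.
Vis-viva rearranged: 1/a = 2/r − v²/μ = 6.158×10⁻⁶ − 1.969×10⁻⁶ = 4.189×10⁻⁶ m⁻¹.
a = 2.387×10⁵ m = 238.71 km.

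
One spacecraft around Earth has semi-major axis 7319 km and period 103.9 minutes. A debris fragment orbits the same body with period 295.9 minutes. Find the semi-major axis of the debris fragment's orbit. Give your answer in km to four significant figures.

Kepler's third law: a³ ∝ T², so a₂ = a₁ (T₂/T₁)^(2/3).
T₂/T₁ = 2.848, (T₂/T₁)^(2/3) = 2.009.
a₂ = 7319 × 2.009 = 14710 km.

a₂ ≈ 14710 km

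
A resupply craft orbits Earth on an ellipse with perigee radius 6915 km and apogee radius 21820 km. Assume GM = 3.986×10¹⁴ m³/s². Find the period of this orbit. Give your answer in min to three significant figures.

T ≈ 286 min

Semi-major axis a = (r_p + r_a)/2 = (6915.0 + 21820)/2 = 14368 km = 1.437×10⁷ m.
By Kepler's third law T = 2π√(a³/μ) = 2π × 2.728×10³ = 1.714×10⁴ s.
= 285.6 min.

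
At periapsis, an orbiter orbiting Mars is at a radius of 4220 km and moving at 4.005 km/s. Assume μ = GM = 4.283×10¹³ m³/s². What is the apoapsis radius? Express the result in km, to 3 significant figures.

apoapsis radius ≈ 15900 km

r_p = 4.220×10⁶ m.
Specific energy ε = v²/2 − μ/r = -2.129×10⁶ J/kg, so a = −μ/(2ε) = 1.006×10⁷ m.
The apsides satisfy r_p + r_a = 2a, so the apoapsis radius is 2a − r_p = 1.589×10⁷ m = 15895 km.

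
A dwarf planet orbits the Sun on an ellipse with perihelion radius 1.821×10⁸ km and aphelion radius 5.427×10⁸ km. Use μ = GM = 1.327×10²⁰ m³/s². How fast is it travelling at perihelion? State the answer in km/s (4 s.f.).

v ≈ 33.03 km/s

Semi-major axis a = (r_p + r_a)/2 = 3.6240×10⁸ km = 3.624×10¹¹ m.
Vis-viva: v² = μ(2/r − 1/a) = 1.327×10²⁰ × (1.098×10⁻¹¹ − 2.759×10⁻¹²) = 1.091×10⁹ m²/s².
v = 33030 m/s = 33.03 km/s.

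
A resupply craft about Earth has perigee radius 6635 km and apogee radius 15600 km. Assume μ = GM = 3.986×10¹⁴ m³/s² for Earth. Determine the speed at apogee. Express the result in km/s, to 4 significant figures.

v ≈ 3.905 km/s

Semi-major axis a = (r_p + r_a)/2 = 11118 km = 1.112×10⁷ m.
Vis-viva: v² = μ(2/r − 1/a) = 3.986×10¹⁴ × (1.282×10⁻⁷ − 8.995×10⁻⁸) = 1.525×10⁷ m²/s².
v = 3905 m/s = 3.905 km/s.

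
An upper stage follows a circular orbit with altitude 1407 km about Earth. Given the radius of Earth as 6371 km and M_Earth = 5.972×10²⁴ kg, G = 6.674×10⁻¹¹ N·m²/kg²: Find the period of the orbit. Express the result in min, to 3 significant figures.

μ = GM = 6.674×10⁻¹¹ × 5.972×10²⁴ = 3.986×10¹⁴ m³/s².
r = 6371 + 1407 = 7778.0 km = 7.7780×10⁶ m.
Kepler's third law: T = 2π√(r³/μ) = 2π√((7.778×10⁶)³ / 3.986×10¹⁴).
r³/μ = 1.181×10⁶ s², so T = 2π × 1.087×10³ = 6.827×10³ s.
Converting: 6.827×10³ s ÷ 60.00 = 113.8 min.

T ≈ 114 min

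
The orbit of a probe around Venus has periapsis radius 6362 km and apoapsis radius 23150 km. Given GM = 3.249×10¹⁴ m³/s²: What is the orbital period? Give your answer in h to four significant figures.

T ≈ 5.489 h

Semi-major axis a = (r_p + r_a)/2 = (6362.0 + 23150)/2 = 14756 km = 1.476×10⁷ m.
By Kepler's third law T = 2π√(a³/μ) = 2π × 3.145×10³ = 1.976×10⁴ s.
= 5.489 h.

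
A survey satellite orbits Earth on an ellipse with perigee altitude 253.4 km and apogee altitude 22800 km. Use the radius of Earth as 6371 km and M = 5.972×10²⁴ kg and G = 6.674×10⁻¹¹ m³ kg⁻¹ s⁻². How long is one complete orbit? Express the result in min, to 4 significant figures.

μ = GM = 6.674×10⁻¹¹ × 5.972×10²⁴ = 3.986×10¹⁴ m³/s².
r_p = 6371 + 253.4 = 6624.4 km = 6.6244×10⁶ m.
r_a = 6371 + 22800 = 29171 km = 2.9171×10⁷ m.
Semi-major axis a = (r_p + r_a)/2 = (6624.4 + 29171)/2 = 17898 km = 1.790×10⁷ m.
By Kepler's third law T = 2π√(a³/μ) = 2π × 3.793×10³ = 2.383×10⁴ s.
= 397.2 min.

T ≈ 397.2 min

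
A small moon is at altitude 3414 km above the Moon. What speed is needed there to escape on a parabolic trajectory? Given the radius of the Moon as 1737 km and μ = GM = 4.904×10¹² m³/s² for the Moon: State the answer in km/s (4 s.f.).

v_esc ≈ 1.380 km/s

r = 1737 + 3414 = 5151.0 km = 5.1510×10⁶ m.
Escape speed v_esc = √(2μ/r) = √(2 × 4.904×10¹² / 5.151×10⁶) = √(1.904×10⁶) = 1380 m/s.
= 1.380 km/s.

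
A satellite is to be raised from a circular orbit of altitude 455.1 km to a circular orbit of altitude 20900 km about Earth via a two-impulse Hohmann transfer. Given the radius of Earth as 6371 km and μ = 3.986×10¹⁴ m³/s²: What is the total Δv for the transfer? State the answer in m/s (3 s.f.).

r₁ = 6371 + 455.1 = 6826.1 km = 6.8261×10⁶ m.
r₂ = 6371 + 20900 = 27271 km = 2.7271×10⁷ m.
Transfer ellipse a_t = (r₁ + r₂)/2 = 1.705×10⁷ m.
At r₁: circular v_c1 = √(μ/r₁) = 7642 m/s; transfer-perigee v_p = √[μ(2/r₁ − 1/a_t)] = 9665 m/s.
Δv₁ = v_p − v_c1 = 2023 m/s.
At r₂: circular v_c2 = √(μ/r₂) = 3823 m/s; transfer-apogee v_a = √[μ(2/r₂ − 1/a_t)] = 2419 m/s.
Δv₂ = v_c2 − v_a = 1404 m/s.
Total Δv = Δv₁ + Δv₂ = 3427 m/s.

Δv_total ≈ 3430 m/s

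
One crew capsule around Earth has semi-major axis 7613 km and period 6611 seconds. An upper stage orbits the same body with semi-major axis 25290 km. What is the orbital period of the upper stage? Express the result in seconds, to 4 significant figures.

T₂ ≈ 40030 seconds

Kepler's third law: T² ∝ a³, so T₂ = T₁ (a₂/a₁)^(3/2).
a₂/a₁ = 3.322, (a₂/a₁)^(3/2) = 6.055.
T₂ = 6611 × 6.055 = 40030 seconds.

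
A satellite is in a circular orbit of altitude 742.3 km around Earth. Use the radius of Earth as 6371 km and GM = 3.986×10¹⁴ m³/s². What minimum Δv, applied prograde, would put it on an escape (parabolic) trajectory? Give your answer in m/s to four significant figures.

r = 6371 + 742.3 = 7113.3 km = 7.1133×10⁶ m.
Circular speed v_c = √(μ/r) = 7486 m/s.
Escape speed v_esc = √(2μ/r) = √2 × v_c = 10590 m/s.
Δv = v_esc − v_c = 3101 m/s.

Δv ≈ 3101 m/s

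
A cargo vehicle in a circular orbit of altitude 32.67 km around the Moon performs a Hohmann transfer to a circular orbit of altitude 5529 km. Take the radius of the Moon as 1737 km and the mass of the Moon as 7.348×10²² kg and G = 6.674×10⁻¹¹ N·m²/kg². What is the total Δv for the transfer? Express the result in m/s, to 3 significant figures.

μ = GM = 6.674×10⁻¹¹ × 7.348×10²² = 4.904×10¹² m³/s².
r₁ = 1737 + 32.67 = 1769.7 km = 1.7697×10⁶ m.
r₂ = 1737 + 5529 = 7266.0 km = 7.2660×10⁶ m.
Transfer ellipse a_t = (r₁ + r₂)/2 = 4.518×10⁶ m.
At r₁: circular v_c1 = √(μ/r₁) = 1665 m/s; transfer-perilune v_p = √[μ(2/r₁ − 1/a_t)] = 2111 m/s.
Δv₁ = v_p − v_c1 = 446.4 m/s.
At r₂: circular v_c2 = √(μ/r₂) = 821.5 m/s; transfer-apolune v_a = √[μ(2/r₂ − 1/a_t)] = 514.2 m/s.
Δv₂ = v_c2 − v_a = 307.4 m/s.
Total Δv = Δv₁ + Δv₂ = 753.8 m/s.

Δv_total ≈ 754 m/s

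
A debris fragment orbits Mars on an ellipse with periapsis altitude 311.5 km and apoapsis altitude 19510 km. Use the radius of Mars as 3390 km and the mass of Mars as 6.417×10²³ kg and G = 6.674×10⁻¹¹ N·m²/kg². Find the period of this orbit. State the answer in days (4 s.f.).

μ = GM = 6.674×10⁻¹¹ × 6.417×10²³ = 4.283×10¹³ m³/s².
r_p = 3390 + 311.5 = 3701.5 km = 3.7015×10⁶ m.
r_a = 3390 + 19510 = 22900 km = 2.2900×10⁷ m.
Semi-major axis a = (r_p + r_a)/2 = (3701.5 + 22900)/2 = 13301 km = 1.330×10⁷ m.
By Kepler's third law T = 2π√(a³/μ) = 2π × 7.412×10³ = 4.657×10⁴ s.
= 0.539 days.

T ≈ 0.539 days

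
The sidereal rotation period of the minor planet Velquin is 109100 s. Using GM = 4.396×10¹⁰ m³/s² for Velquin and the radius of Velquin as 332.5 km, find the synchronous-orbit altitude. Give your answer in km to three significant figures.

A synchronous orbit has period T, so by Kepler's third law a = (μT²/4π²)^(1/3).
μT²/4π² = 4.396×10¹⁰ × (1.091×10⁵)² / 39.48 = 1.325×10¹⁹ m³.
a = 2.367×10⁶ m = 2366.6 km.
Altitude h = a − R = 2366.6 − 332.5 = 2034.1 km.

h_sync ≈ 2030 km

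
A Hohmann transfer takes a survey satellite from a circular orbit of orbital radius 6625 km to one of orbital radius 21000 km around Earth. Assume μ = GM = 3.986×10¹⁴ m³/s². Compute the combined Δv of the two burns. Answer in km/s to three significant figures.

r₁ = 6625 km = 6.625×10⁶ m.
r₂ = 21000 km = 2.100×10⁷ m.
Transfer ellipse a_t = (r₁ + r₂)/2 = 1.381×10⁷ m.
At r₁: circular v_c1 = √(μ/r₁) = 7757 m/s; transfer-perigee v_p = √[μ(2/r₁ − 1/a_t)] = 9564 m/s.
Δv₁ = v_p − v_c1 = 1808 m/s.
At r₂: circular v_c2 = √(μ/r₂) = 4357 m/s; transfer-apogee v_a = √[μ(2/r₂ − 1/a_t)] = 3017 m/s.
Δv₂ = v_c2 − v_a = 1339 m/s.
Total Δv = Δv₁ + Δv₂ = 3147 m/s = 3.147 km/s.

Δv_total ≈ 3.15 km/s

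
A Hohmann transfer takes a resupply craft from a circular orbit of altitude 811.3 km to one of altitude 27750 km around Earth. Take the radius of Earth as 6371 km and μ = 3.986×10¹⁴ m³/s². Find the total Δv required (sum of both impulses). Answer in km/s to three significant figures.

r₁ = 6371 + 811.3 = 7182.3 km = 7.1823×10⁶ m.
r₂ = 6371 + 27750 = 34121 km = 3.4121×10⁷ m.
Transfer ellipse a_t = (r₁ + r₂)/2 = 2.065×10⁷ m.
At r₁: circular v_c1 = √(μ/r₁) = 7450 m/s; transfer-perigee v_p = √[μ(2/r₁ − 1/a_t)] = 9576 m/s.
Δv₁ = v_p − v_c1 = 2126 m/s.
At r₂: circular v_c2 = √(μ/r₂) = 3418 m/s; transfer-apogee v_a = √[μ(2/r₂ − 1/a_t)] = 2016 m/s.
Δv₂ = v_c2 − v_a = 1402 m/s.
Total Δv = Δv₁ + Δv₂ = 3528 m/s = 3.528 km/s.

Δv_total ≈ 3.53 km/s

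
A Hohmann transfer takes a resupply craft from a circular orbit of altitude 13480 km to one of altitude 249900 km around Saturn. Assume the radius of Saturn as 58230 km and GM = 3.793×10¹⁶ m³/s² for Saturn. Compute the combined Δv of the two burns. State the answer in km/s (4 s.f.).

r₁ = 58230 + 13480 = 71710 km = 7.1710×10⁷ m.
r₂ = 58230 + 249900 = 308130 km = 3.0813×10⁸ m.
Transfer ellipse a_t = (r₁ + r₂)/2 = 1.899×10⁸ m.
At r₁: circular v_c1 = √(μ/r₁) = 23000 m/s; transfer-perikrone v_p = √[μ(2/r₁ − 1/a_t)] = 29290 m/s.
Δv₁ = v_p − v_c1 = 6296 m/s.
At r₂: circular v_c2 = √(μ/r₂) = 11090 m/s; transfer-apokrone v_a = √[μ(2/r₂ − 1/a_t)] = 6818 m/s.
Δv₂ = v_c2 − v_a = 4277 m/s.
Total Δv = Δv₁ + Δv₂ = 10570 m/s = 10.57 km/s.

Δv_total ≈ 10.57 km/s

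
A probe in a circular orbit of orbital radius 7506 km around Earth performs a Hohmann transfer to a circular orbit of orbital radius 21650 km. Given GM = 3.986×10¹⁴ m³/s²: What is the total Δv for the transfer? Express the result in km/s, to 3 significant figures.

Δv_total ≈ 2.81 km/s

r₁ = 7506 km = 7.506×10⁶ m.
r₂ = 21650 km = 2.165×10⁷ m.
Transfer ellipse a_t = (r₁ + r₂)/2 = 1.458×10⁷ m.
At r₁: circular v_c1 = √(μ/r₁) = 7287 m/s; transfer-perigee v_p = √[μ(2/r₁ − 1/a_t)] = 8881 m/s.
Δv₁ = v_p − v_c1 = 1593 m/s.
At r₂: circular v_c2 = √(μ/r₂) = 4291 m/s; transfer-apogee v_a = √[μ(2/r₂ − 1/a_t)] = 3079 m/s.
Δv₂ = v_c2 − v_a = 1212 m/s.
Total Δv = Δv₁ + Δv₂ = 2805 m/s = 2.805 km/s.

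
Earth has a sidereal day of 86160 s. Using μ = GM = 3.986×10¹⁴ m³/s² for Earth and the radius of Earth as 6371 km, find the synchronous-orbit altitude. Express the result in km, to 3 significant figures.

h_sync ≈ 35800 km

A synchronous orbit has period T, so by Kepler's third law a = (μT²/4π²)^(1/3).
μT²/4π² = 3.986×10¹⁴ × (8.616×10⁴)² / 39.48 = 7.495×10²² m³.
a = 4.216×10⁷ m = 42163 km.
Altitude h = a − R = 42163 − 6371 = 35792 km.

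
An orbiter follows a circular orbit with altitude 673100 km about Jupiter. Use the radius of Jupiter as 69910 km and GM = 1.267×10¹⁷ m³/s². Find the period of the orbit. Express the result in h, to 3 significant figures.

r = 69910 + 673100 = 743010 km = 7.4301×10⁸ m.
Kepler's third law: T = 2π√(r³/μ) = 2π√((7.430×10⁸)³ / 1.267×10¹⁷).
r³/μ = 3.237×10⁹ s², so T = 2π × 5.690×10⁴ = 3.575×10⁵ s.
Converting: 3.575×10⁵ s ÷ 3600 = 99.31 h.

T ≈ 99.3 h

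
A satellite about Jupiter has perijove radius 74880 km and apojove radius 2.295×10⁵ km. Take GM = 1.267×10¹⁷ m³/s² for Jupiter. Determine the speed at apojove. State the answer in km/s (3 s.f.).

Semi-major axis a = (r_p + r_a)/2 = 1.5219×10⁵ km = 1.522×10⁸ m.
Vis-viva: v² = μ(2/r − 1/a) = 1.267×10¹⁷ × (8.715×10⁻⁹ − 6.571×10⁻⁹) = 2.716×10⁸ m²/s².
v = 16480 m/s = 16.48 km/s.

v ≈ 16.5 km/s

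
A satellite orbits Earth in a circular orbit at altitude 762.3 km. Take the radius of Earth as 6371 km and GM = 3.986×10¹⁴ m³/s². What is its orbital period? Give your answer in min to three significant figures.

T ≈ 99.9 min

r = 6371 + 762.3 = 7133.3 km = 7.1333×10⁶ m.
Kepler's third law: T = 2π√(r³/μ) = 2π√((7.133×10⁶)³ / 3.986×10¹⁴).
r³/μ = 9.106×10⁵ s², so T = 2π × 9.543×10² = 5.996×10³ s.
Converting: 5.996×10³ s ÷ 60.00 = 99.93 min.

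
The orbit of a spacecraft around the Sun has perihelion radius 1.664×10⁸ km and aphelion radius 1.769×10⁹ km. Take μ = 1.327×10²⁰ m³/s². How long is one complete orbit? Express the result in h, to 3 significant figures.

Semi-major axis a = (r_p + r_a)/2 = (1.6640×10⁸ + 1.7690×10⁹)/2 = 9.6770×10⁸ km = 9.677×10¹¹ m.
By Kepler's third law T = 2π√(a³/μ) = 2π × 8.264×10⁷ = 5.192×10⁸ s.
= 1.442×10⁵ h.

T ≈ 144000 h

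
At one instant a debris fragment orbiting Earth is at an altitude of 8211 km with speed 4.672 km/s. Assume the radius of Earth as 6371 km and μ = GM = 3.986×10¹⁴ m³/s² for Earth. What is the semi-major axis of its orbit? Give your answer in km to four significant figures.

r = 6371 + 8211 = 14582 km = 1.458×10⁷ m.
Vis-viva rearranged: 1/a = 2/r − v²/μ = 1.372×10⁻⁷ − 5.476×10⁻⁸ = 8.239×10⁻⁸ m⁻¹.
a = 1.214×10⁷ m = 12137 km.

a ≈ 12140 km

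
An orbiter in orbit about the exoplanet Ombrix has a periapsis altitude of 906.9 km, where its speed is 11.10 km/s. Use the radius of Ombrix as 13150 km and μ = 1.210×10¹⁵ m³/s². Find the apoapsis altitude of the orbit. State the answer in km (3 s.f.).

apoapsis altitude ≈ 22200 km

r_p = 13150 + 906.9 = 14057 km = 1.406×10⁷ m.
Specific energy ε = v²/2 − μ/r = -2.447×10⁷ J/kg, so a = −μ/(2ε) = 2.472×10⁷ m.
The apsides satisfy r_p + r_a = 2a, so the apoapsis radius is 2a − r_p = 3.538×10⁷ m = 35384 km.
Apoapsis altitude = 35384 − 13150 = 22234 km.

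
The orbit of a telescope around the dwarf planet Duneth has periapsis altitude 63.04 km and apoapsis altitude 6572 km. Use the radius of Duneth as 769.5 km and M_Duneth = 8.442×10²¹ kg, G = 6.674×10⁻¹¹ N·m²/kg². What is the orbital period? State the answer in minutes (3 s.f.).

T ≈ 1150 minutes

μ = GM = 6.674×10⁻¹¹ × 8.442×10²¹ = 5.634×10¹¹ m³/s².
r_p = 769.5 + 63.04 = 832.54 km = 8.3254×10⁵ m.
r_a = 769.5 + 6572 = 7341.5 km = 7.3415×10⁶ m.
Semi-major axis a = (r_p + r_a)/2 = (832.54 + 7341.5)/2 = 4087.0 km = 4.087×10⁶ m.
By Kepler's third law T = 2π√(a³/μ) = 2π × 1.101×10⁴ = 6.916×10⁴ s.
= 1153 minutes.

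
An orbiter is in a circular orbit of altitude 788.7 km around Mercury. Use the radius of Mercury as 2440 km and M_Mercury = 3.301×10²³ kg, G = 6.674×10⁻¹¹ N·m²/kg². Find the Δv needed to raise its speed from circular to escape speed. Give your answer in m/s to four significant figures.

Δv ≈ 1082 m/s

μ = GM = 6.674×10⁻¹¹ × 3.301×10²³ = 2.203×10¹³ m³/s².
r = 2440 + 788.7 = 3228.7 km = 3.2287×10⁶ m.
Circular speed v_c = √(μ/r) = 2612 m/s.
Escape speed v_esc = √(2μ/r) = √2 × v_c = 3694 m/s.
Δv = v_esc − v_c = 1082 m/s.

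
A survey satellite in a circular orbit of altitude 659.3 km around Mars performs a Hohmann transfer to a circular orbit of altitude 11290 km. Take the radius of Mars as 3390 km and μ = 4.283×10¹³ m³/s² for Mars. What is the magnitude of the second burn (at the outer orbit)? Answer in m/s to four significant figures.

r₁ = 3390 + 659.3 = 4049.3 km = 4.0493×10⁶ m.
r₂ = 3390 + 11290 = 14680 km = 1.4680×10⁷ m.
Transfer ellipse a_t = (r₁ + r₂)/2 = 9.365×10⁶ m.
At r₁: circular v_c1 = √(μ/r₁) = 3252 m/s; transfer-periapsis v_p = √[μ(2/r₁ − 1/a_t)] = 4072 m/s.
At r₂: circular v_c2 = √(μ/r₂) = 1708 m/s; transfer-apoapsis v_a = √[μ(2/r₂ − 1/a_t)] = 1123 m/s.
Δv₂ = v_c2 − v_a = 584.9 m/s.

Δv ≈ 584.9 m/s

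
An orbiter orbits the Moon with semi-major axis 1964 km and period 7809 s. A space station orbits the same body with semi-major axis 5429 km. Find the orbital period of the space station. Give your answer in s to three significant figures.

Kepler's third law: T² ∝ a³, so T₂ = T₁ (a₂/a₁)^(3/2).
a₂/a₁ = 2.764, (a₂/a₁)^(3/2) = 4.596.
T₂ = 7809 × 4.596 = 35890 s.

T₂ ≈ 35900 s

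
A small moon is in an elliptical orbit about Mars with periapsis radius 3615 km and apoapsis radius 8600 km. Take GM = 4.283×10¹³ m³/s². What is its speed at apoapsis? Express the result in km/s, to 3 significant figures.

v ≈ 1.72 km/s

Semi-major axis a = (r_p + r_a)/2 = 6107.5 km = 6.108×10⁶ m.
Vis-viva: v² = μ(2/r − 1/a) = 4.283×10¹³ × (2.326×10⁻⁷ − 1.637×10⁻⁷) = 2.948×10⁶ m²/s².
v = 1717 m/s = 1.717 km/s.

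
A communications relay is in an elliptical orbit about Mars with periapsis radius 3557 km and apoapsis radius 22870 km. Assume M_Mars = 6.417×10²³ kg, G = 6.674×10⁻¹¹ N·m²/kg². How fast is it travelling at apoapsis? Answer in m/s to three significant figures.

μ = GM = 6.674×10⁻¹¹ × 6.417×10²³ = 4.283×10¹³ m³/s².
Semi-major axis a = (r_p + r_a)/2 = 13214 km = 1.321×10⁷ m.
Vis-viva: v² = μ(2/r − 1/a) = 4.283×10¹³ × (8.745×10⁻⁸ − 7.568×10⁻⁸) = 5.041×10⁵ m²/s².
v = 710.0 m/s.

v ≈ 710 m/s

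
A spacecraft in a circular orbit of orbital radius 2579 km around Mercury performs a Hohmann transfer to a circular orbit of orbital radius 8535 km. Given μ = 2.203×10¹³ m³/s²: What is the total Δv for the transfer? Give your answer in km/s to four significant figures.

r₁ = 2579 km = 2.579×10⁶ m.
r₂ = 8535 km = 8.535×10⁶ m.
Transfer ellipse a_t = (r₁ + r₂)/2 = 5.557×10⁶ m.
At r₁: circular v_c1 = √(μ/r₁) = 2923 m/s; transfer-periherm v_p = √[μ(2/r₁ − 1/a_t)] = 3622 m/s.
Δv₁ = v_p − v_c1 = 699.4 m/s.
At r₂: circular v_c2 = √(μ/r₂) = 1607 m/s; transfer-apoherm v_a = √[μ(2/r₂ − 1/a_t)] = 1094 m/s.
Δv₂ = v_c2 − v_a = 512.1 m/s.
Total Δv = Δv₁ + Δv₂ = 1212 m/s = 1.212 km/s.

Δv_total ≈ 1.212 km/s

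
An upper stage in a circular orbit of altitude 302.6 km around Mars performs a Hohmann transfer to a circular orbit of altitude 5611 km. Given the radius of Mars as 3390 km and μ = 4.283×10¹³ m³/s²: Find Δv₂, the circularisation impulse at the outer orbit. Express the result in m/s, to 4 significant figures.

Δv ≈ 517.5 m/s

r₁ = 3390 + 302.6 = 3692.6 km = 3.6926×10⁶ m.
r₂ = 3390 + 5611 = 9001.0 km = 9.0010×10⁶ m.
Transfer ellipse a_t = (r₁ + r₂)/2 = 6.347×10⁶ m.
At r₁: circular v_c1 = √(μ/r₁) = 3406 m/s; transfer-periapsis v_p = √[μ(2/r₁ − 1/a_t)] = 4056 m/s.
At r₂: circular v_c2 = √(μ/r₂) = 2181 m/s; transfer-apoapsis v_a = √[μ(2/r₂ − 1/a_t)] = 1664 m/s.
Δv₂ = v_c2 − v_a = 517.5 m/s.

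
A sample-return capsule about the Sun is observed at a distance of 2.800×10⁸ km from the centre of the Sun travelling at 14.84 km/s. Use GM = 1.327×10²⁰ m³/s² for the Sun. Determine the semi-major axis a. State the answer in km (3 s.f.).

r = 2.800×10¹¹ m.
Vis-viva rearranged: 1/a = 2/r − v²/μ = 7.143×10⁻¹² − 1.660×10⁻¹² = 5.483×10⁻¹² m⁻¹.
a = 1.824×10¹¹ m = 1.8237×10⁸ km.

a ≈ 1.82×10⁸ km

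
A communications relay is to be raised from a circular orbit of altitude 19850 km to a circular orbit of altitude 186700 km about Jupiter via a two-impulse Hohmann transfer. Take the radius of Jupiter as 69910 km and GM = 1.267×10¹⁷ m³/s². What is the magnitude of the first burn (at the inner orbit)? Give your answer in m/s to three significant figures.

Δv ≈ 8160 m/s

r₁ = 69910 + 19850 = 89760 km = 8.9760×10⁷ m.
r₂ = 69910 + 186700 = 256610 km = 2.5661×10⁸ m.
Transfer ellipse a_t = (r₁ + r₂)/2 = 1.732×10⁸ m.
At r₁: circular v_c1 = √(μ/r₁) = 37570 m/s; transfer-perijove v_p = √[μ(2/r₁ − 1/a_t)] = 45730 m/s.
Δv₁ = v_p − v_c1 = 8162 m/s.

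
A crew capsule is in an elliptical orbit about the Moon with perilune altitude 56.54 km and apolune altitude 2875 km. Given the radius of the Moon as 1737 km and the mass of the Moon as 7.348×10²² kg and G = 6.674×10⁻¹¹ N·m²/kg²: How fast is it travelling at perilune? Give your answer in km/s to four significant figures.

μ = GM = 6.674×10⁻¹¹ × 7.348×10²² = 4.904×10¹² m³/s².
r_p = 1737 + 56.54 = 1793.5 km = 1.7935×10⁶ m.
r_a = 1737 + 2875 = 4612.0 km = 4.6120×10⁶ m.
Semi-major axis a = (r_p + r_a)/2 = 3202.8 km = 3.203×10⁶ m.
Vis-viva: v² = μ(2/r − 1/a) = 4.904×10¹² × (1.115×10⁻⁶ − 3.122×10⁻⁷) = 3.937×10⁶ m²/s².
v = 1984 m/s = 1.984 km/s.

v ≈ 1.984 km/s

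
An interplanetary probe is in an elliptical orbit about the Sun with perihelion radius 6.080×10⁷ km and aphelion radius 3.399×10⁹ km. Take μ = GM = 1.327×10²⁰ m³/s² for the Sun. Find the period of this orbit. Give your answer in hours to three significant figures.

Semi-major axis a = (r_p + r_a)/2 = (6.0800×10⁷ + 3.3990×10⁹)/2 = 1.7299×10⁹ km = 1.730×10¹² m.
By Kepler's third law T = 2π√(a³/μ) = 2π × 1.975×10⁸ = 1.241×10⁹ s.
= 3.447×10⁵ hours.

T ≈ 345000 hours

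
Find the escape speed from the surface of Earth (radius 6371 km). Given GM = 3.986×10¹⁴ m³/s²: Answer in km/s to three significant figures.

v_esc ≈ 11.2 km/s

r = R = 6.371×10⁶ m.
Escape speed v_esc = √(2μ/r) = √(2 × 3.986×10¹⁴ / 6.371×10⁶) = √(1.251×10⁸) = 11190 m/s.
= 11.19 km/s.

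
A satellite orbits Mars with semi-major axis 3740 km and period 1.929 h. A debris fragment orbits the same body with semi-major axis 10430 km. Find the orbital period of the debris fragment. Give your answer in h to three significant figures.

T₂ ≈ 8.98 h

Kepler's third law: T² ∝ a³, so T₂ = T₁ (a₂/a₁)^(3/2).
a₂/a₁ = 2.789, (a₂/a₁)^(3/2) = 4.657.
T₂ = 1.929 × 4.657 = 8.984 h.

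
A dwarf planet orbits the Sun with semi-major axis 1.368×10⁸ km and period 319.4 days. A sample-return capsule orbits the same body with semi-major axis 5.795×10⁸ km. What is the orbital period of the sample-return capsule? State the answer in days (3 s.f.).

T₂ ≈ 2780 days

Kepler's third law: T² ∝ a³, so T₂ = T₁ (a₂/a₁)^(3/2).
a₂/a₁ = 4.236, (a₂/a₁)^(3/2) = 8.719.
T₂ = 319.4 × 8.719 = 2785 days.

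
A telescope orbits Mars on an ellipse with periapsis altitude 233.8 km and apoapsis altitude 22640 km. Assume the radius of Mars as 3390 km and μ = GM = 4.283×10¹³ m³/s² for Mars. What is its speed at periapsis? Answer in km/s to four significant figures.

r_p = 3390 + 233.8 = 3623.8 km = 3.6238×10⁶ m.
r_a = 3390 + 22640 = 26030 km = 2.6030×10⁷ m.
Semi-major axis a = (r_p + r_a)/2 = 14827 km = 1.483×10⁷ m.
Vis-viva: v² = μ(2/r − 1/a) = 4.283×10¹³ × (5.519×10⁻⁷ − 6.744×10⁻⁸) = 2.075×10⁷ m²/s².
v = 4555 m/s = 4.555 km/s.

v ≈ 4.555 km/s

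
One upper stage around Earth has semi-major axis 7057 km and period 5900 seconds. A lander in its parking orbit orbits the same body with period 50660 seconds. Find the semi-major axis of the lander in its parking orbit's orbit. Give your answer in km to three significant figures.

Kepler's third law: a³ ∝ T², so a₂ = a₁ (T₂/T₁)^(2/3).
T₂/T₁ = 8.586, (T₂/T₁)^(2/3) = 4.193.
a₂ = 7057 × 4.193 = 29590 km.

a₂ ≈ 29600 km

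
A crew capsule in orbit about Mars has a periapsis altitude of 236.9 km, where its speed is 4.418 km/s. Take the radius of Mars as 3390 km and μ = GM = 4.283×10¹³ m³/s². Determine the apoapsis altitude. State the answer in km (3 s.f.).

apoapsis altitude ≈ 13900 km

r_p = 3390 + 236.9 = 3626.9 km = 3.627×10⁶ m.
Specific energy ε = v²/2 − μ/r = -2.050×10⁶ J/kg, so a = −μ/(2ε) = 1.045×10⁷ m.
The apsides satisfy r_p + r_a = 2a, so the apoapsis radius is 2a − r_p = 1.727×10⁷ m = 17270 km.
Apoapsis altitude = 17270 − 3390 = 13880 km.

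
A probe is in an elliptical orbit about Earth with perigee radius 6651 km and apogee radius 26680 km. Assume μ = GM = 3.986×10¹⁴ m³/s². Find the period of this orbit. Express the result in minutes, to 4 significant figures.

Semi-major axis a = (r_p + r_a)/2 = (6651.0 + 26680)/2 = 16666 km = 1.667×10⁷ m.
By Kepler's third law T = 2π√(a³/μ) = 2π × 3.408×10³ = 2.141×10⁴ s.
= 356.9 minutes.

T ≈ 356.9 minutes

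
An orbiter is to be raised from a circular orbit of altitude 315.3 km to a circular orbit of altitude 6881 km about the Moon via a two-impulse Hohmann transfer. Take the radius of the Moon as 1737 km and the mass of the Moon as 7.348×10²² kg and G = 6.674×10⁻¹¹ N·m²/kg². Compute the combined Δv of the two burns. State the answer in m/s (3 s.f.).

Δv_total ≈ 705 m/s

μ = GM = 6.674×10⁻¹¹ × 7.348×10²² = 4.904×10¹² m³/s².
r₁ = 1737 + 315.3 = 2052.3 km = 2.0523×10⁶ m.
r₂ = 1737 + 6881 = 8618.0 km = 8.6180×10⁶ m.
Transfer ellipse a_t = (r₁ + r₂)/2 = 5.335×10⁶ m.
At r₁: circular v_c1 = √(μ/r₁) = 1546 m/s; transfer-perilune v_p = √[μ(2/r₁ − 1/a_t)] = 1965 m/s.
Δv₁ = v_p − v_c1 = 418.8 m/s.
At r₂: circular v_c2 = √(μ/r₂) = 754.4 m/s; transfer-apolune v_a = √[μ(2/r₂ − 1/a_t)] = 467.9 m/s.
Δv₂ = v_c2 − v_a = 286.5 m/s.
Total Δv = Δv₁ + Δv₂ = 705.3 m/s.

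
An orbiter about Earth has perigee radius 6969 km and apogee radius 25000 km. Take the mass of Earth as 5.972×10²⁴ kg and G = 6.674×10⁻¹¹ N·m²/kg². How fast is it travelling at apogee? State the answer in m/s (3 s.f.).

v ≈ 2640 m/s

μ = GM = 6.674×10⁻¹¹ × 5.972×10²⁴ = 3.986×10¹⁴ m³/s².
Semi-major axis a = (r_p + r_a)/2 = 15984 km = 1.598×10⁷ m.
Vis-viva: v² = μ(2/r − 1/a) = 3.986×10¹⁴ × (8.000×10⁻⁸ − 6.256×10⁻⁸) = 6.951×10⁶ m²/s².
v = 2636 m/s.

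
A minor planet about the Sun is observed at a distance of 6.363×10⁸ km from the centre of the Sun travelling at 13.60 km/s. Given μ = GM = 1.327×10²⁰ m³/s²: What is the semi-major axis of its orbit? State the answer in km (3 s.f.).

r = 6.363×10¹¹ m.
Specific orbital energy ε = v²/2 − μ/r = (13600)²/2 − 1.327×10²⁰/6.363×10¹¹ = -1.161×10⁸ J/kg.
Since ε = −μ/(2a), a = −μ/(2ε) = 5.716×10¹¹ m = 5.7164×10⁸ km.

a ≈ 5.72×10⁸ km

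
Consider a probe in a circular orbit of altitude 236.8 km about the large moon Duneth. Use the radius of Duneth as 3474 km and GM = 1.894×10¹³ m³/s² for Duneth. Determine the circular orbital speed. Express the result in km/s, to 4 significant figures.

v ≈ 2.259 km/s

r = 3474 + 236.8 = 3710.8 km = 3.7108×10⁶ m.
For a circular orbit v = √(μ/r) = √(1.894×10¹³ / 3.711×10⁶) = √(5.104×10⁶) = 2259 m/s.
That is 2.259 km/s.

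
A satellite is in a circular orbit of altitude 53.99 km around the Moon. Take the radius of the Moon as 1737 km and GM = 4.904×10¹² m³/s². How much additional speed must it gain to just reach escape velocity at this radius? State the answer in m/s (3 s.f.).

r = 1737 + 53.99 = 1791.0 km = 1.7910×10⁶ m.
Circular speed v_c = √(μ/r) = 1655 m/s.
Escape speed v_esc = √(2μ/r) = √2 × v_c = 2340 m/s.
Δv = v_esc − v_c = 685.4 m/s.

Δv ≈ 685 m/s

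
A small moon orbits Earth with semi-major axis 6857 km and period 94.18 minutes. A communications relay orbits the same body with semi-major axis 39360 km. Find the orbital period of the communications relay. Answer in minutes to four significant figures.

Kepler's third law: T² ∝ a³, so T₂ = T₁ (a₂/a₁)^(3/2).
a₂/a₁ = 5.740, (a₂/a₁)^(3/2) = 13.75.
T₂ = 94.18 × 13.75 = 1295 minutes.

T₂ ≈ 1295 minutes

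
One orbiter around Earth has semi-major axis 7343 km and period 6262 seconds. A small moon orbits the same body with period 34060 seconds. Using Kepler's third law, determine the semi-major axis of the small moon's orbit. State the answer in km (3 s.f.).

a₂ ≈ 22700 km

Kepler's third law: a³ ∝ T², so a₂ = a₁ (T₂/T₁)^(2/3).
T₂/T₁ = 5.439, (T₂/T₁)^(2/3) = 3.093.
a₂ = 7343 × 3.093 = 22710 km.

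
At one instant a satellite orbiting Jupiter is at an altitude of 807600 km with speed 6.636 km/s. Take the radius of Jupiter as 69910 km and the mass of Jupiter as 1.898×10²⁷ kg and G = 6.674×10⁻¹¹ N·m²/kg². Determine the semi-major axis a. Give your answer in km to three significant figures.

a ≈ 5.18×10⁵ km

μ = GM = 6.674×10⁻¹¹ × 1.898×10²⁷ = 1.267×10¹⁷ m³/s².
r = 69910 + 807600 = 8.7751×10⁵ km = 8.775×10⁸ m.
Specific orbital energy ε = v²/2 − μ/r = (6636)²/2 − 1.267×10¹⁷/8.775×10⁸ = -1.223×10⁸ J/kg.
Since ε = −μ/(2a), a = −μ/(2ε) = 5.177×10⁸ m = 5.1772×10⁵ km.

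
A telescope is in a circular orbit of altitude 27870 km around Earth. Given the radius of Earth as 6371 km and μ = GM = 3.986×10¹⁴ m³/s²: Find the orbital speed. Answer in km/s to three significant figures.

v ≈ 3.41 km/s

r = 6371 + 27870 = 34241 km = 3.4241×10⁷ m.
For a circular orbit v = √(μ/r) = √(3.986×10¹⁴ / 3.424×10⁷) = √(1.164×10⁷) = 3412 m/s.
That is 3.412 km/s.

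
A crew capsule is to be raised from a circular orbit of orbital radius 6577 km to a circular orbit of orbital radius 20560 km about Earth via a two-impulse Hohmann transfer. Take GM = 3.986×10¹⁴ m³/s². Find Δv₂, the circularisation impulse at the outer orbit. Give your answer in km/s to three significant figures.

r₁ = 6577 km = 6.577×10⁶ m.
r₂ = 20560 km = 2.056×10⁷ m.
Transfer ellipse a_t = (r₁ + r₂)/2 = 1.357×10⁷ m.
At r₁: circular v_c1 = √(μ/r₁) = 7785 m/s; transfer-perigee v_p = √[μ(2/r₁ − 1/a_t)] = 9583 m/s.
At r₂: circular v_c2 = √(μ/r₂) = 4403 m/s; transfer-apogee v_a = √[μ(2/r₂ − 1/a_t)] = 3066 m/s.
Δv₂ = v_c2 − v_a = 1338 m/s.
= 1.338 km/s.

Δv ≈ 1.34 km/s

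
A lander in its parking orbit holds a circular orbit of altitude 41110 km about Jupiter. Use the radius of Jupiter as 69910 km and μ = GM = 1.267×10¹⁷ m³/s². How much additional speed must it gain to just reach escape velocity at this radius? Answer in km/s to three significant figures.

Δv ≈ 14.0 km/s

r = 69910 + 41110 = 111020 km = 1.1102×10⁸ m.
Circular speed v_c = √(μ/r) = 33780 m/s.
Escape speed v_esc = √(2μ/r) = √2 × v_c = 47780 m/s.
Δv = v_esc − v_c = 13990 m/s = 13.99 km/s.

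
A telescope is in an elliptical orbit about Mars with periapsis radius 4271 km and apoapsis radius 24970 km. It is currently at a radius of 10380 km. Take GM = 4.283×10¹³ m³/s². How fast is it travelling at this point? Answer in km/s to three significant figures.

v ≈ 2.31 km/s

Semi-major axis a = (r_p + r_a)/2 = 14620 km = 1.462×10⁷ m.
Vis-viva: v² = μ(2/r − 1/a) = 4.283×10¹³ × (1.927×10⁻⁷ − 6.840×10⁻⁸) = 5.323×10⁶ m²/s².
v = 2307 m/s = 2.307 km/s.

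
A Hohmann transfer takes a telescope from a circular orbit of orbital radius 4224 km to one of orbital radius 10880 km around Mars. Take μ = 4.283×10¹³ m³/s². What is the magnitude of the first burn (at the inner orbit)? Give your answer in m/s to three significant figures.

r₁ = 4224 km = 4.224×10⁶ m.
r₂ = 10880 km = 1.088×10⁷ m.
Transfer ellipse a_t = (r₁ + r₂)/2 = 7.552×10⁶ m.
At r₁: circular v_c1 = √(μ/r₁) = 3184 m/s; transfer-periapsis v_p = √[μ(2/r₁ − 1/a_t)] = 3822 m/s.
Δv₁ = v_p − v_c1 = 637.8 m/s.

Δv ≈ 638 m/s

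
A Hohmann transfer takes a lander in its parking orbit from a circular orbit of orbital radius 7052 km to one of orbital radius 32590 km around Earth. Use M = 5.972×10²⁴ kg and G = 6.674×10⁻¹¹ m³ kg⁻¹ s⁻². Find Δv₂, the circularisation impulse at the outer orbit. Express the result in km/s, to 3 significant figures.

μ = GM = 6.674×10⁻¹¹ × 5.972×10²⁴ = 3.986×10¹⁴ m³/s².
r₁ = 7052 km = 7.052×10⁶ m.
r₂ = 32590 km = 3.259×10⁷ m.
Transfer ellipse a_t = (r₁ + r₂)/2 = 1.982×10⁷ m.
At r₁: circular v_c1 = √(μ/r₁) = 7518 m/s; transfer-perigee v_p = √[μ(2/r₁ − 1/a_t)] = 9640 m/s.
At r₂: circular v_c2 = √(μ/r₂) = 3497 m/s; transfer-apogee v_a = √[μ(2/r₂ − 1/a_t)] = 2086 m/s.
Δv₂ = v_c2 − v_a = 1411 m/s.
= 1.411 km/s.

Δv ≈ 1.41 km/s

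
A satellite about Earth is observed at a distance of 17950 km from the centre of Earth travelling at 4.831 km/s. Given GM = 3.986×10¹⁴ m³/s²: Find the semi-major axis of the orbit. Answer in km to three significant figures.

a ≈ 18900 km

r = 1.795×10⁷ m.
Specific orbital energy ε = v²/2 − μ/r = (4831)²/2 − 3.986×10¹⁴/1.795×10⁷ = -1.054×10⁷ J/kg.
Since ε = −μ/(2a), a = −μ/(2ε) = 1.891×10⁷ m = 18915 km.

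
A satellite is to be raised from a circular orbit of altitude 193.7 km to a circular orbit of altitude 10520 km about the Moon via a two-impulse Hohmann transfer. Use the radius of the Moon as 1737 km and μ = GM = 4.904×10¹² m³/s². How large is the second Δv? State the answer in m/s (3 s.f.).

r₁ = 1737 + 193.7 = 1930.7 km = 1.9307×10⁶ m.
r₂ = 1737 + 10520 = 12257 km = 1.2257×10⁷ m.
Transfer ellipse a_t = (r₁ + r₂)/2 = 7.094×10⁶ m.
At r₁: circular v_c1 = √(μ/r₁) = 1594 m/s; transfer-perilune v_p = √[μ(2/r₁ − 1/a_t)] = 2095 m/s.
At r₂: circular v_c2 = √(μ/r₂) = 632.5 m/s; transfer-apolune v_a = √[μ(2/r₂ − 1/a_t)] = 330.0 m/s.
Δv₂ = v_c2 − v_a = 302.5 m/s.

Δv ≈ 303 m/s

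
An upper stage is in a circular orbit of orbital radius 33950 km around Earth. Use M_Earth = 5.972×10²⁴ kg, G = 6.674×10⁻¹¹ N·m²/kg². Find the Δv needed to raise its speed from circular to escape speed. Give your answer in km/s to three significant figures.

Δv ≈ 1.42 km/s

μ = GM = 6.674×10⁻¹¹ × 5.972×10²⁴ = 3.986×10¹⁴ m³/s².
r = 33950 km = 3.395×10⁷ m.
Circular speed v_c = √(μ/r) = 3426 m/s.
Escape speed v_esc = √(2μ/r) = √2 × v_c = 4846 m/s.
Δv = v_esc − v_c = 1419 m/s = 1.419 km/s.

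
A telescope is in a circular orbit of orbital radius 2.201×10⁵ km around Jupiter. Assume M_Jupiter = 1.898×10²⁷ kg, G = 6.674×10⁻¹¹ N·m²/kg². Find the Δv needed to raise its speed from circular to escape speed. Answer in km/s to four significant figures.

Δv ≈ 9.937 km/s

μ = GM = 6.674×10⁻¹¹ × 1.898×10²⁷ = 1.267×10¹⁷ m³/s².
r = 2.201×10⁵ km = 2.201×10⁸ m.
Circular speed v_c = √(μ/r) = 23990 m/s.
Escape speed v_esc = √(2μ/r) = √2 × v_c = 33930 m/s.
Δv = v_esc − v_c = 9937 m/s = 9.937 km/s.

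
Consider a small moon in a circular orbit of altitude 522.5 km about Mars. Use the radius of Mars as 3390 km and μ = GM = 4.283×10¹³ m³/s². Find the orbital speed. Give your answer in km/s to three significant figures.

v ≈ 3.31 km/s

r = 3390 + 522.5 = 3912.5 km = 3.9125×10⁶ m.
For a circular orbit v = √(μ/r) = √(4.283×10¹³ / 3.912×10⁶) = √(1.095×10⁷) = 3309 m/s.
That is 3.309 km/s.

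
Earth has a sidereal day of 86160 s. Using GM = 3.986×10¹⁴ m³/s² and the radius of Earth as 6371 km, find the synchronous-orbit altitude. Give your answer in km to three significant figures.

h_sync ≈ 35800 km

A synchronous orbit has period T, so by Kepler's third law a = (μT²/4π²)^(1/3).
μT²/4π² = 3.986×10¹⁴ × (8.616×10⁴)² / 39.48 = 7.495×10²² m³.
a = 4.216×10⁷ m = 42163 km.
Altitude h = a − R = 42163 − 6371 = 35792 km.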